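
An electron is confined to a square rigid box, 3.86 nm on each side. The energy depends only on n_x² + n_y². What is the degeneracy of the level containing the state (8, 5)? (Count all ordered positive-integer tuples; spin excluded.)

The level has n_x² + n_y² = 89. The ordered positive-integer solutions are (5, 8), (8, 5).
That gives 2 states.

degeneracy = 2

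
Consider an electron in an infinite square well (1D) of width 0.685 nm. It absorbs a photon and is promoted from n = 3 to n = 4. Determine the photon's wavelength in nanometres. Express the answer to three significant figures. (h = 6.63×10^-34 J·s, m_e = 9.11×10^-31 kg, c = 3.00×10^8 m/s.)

λ = 221 nm

E_1 = h²/(8m_eL²) = 1.285×10^-19 J, so ΔE = (4² − 3²)E_1 = 8.995×10^-19 J.
λ = hc/ΔE = (6.63×10^-34·3.00×10^8)/8.995×10^-19 = 2.21×10^-7 m = 221 nm.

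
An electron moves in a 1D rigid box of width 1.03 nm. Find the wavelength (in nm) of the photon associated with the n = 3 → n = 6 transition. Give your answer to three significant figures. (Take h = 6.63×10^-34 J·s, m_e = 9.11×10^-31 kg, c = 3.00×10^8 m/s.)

λ = 130 nm

E_1 = h²/(8m_eL²) = 5.685×10^-20 J, so ΔE = (6² − 3²)E_1 = 1.535×10^-18 J.
λ = hc/ΔE = (6.63×10^-34·3.00×10^8)/1.535×10^-18 = 1.30×10^-7 m = 130 nm.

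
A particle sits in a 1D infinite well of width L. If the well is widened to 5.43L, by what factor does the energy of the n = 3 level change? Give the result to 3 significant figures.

E_n ∝ 1/L², so the energy scales by 1/5.43² = 0.0339.

0.0339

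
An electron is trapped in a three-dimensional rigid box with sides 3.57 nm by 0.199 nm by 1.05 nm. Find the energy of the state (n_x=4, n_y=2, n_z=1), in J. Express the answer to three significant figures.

For a 3D rectangular well E = (h²/8m_e)·Σ n_i²/L_i² = (6.626×10^-34)²/(8·9.109×10^-31) · [4²/(3.57 nm)² + 2²/(0.199 nm)² + 1²/(1.05 nm)²].
Evaluating gives E = 6.22×10^-18 J.

E = 6.22×10^-18 J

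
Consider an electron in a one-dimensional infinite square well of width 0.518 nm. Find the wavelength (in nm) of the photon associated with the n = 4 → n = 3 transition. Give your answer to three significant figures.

E_1 = h²/(8m_eL²) = 2.245×10^-19 J, so ΔE = (4² − 3²)E_1 = 1.571×10^-18 J.
λ = hc/ΔE = (6.626×10^-34·2.998×10^8)/1.571×10^-18 = 1.26×10^-7 m = 126 nm.

λ = 126 nm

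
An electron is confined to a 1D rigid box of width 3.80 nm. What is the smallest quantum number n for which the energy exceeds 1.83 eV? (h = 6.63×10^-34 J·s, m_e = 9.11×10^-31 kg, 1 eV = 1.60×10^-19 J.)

n = 9

E_1 = h²/(8m_eL²) = 4.177×10^-21 J = 0.02611 eV.
Need n² > 1.83/0.02611 = 70.09, i.e. n > 8.372.
The smallest integer satisfying this is n = 9.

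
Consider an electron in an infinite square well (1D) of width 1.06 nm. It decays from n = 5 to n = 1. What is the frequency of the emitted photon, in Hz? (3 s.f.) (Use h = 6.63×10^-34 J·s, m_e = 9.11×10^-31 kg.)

E_1 = h²/(8m_eL²) = 5.368×10^-20 J and ΔE = (5² − 1²)E_1 = 1.288×10^-18 J.
f = ΔE/h = 1.288×10^-18/6.63×10^-34 = 1.94×10^15 Hz.

f = 1.94×10^15 Hz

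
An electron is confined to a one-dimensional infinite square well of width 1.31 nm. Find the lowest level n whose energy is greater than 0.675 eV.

E_1 = h²/(8m_eL²) = 3.511×10^-20 J = 0.2192 eV.
Need n² > 0.675/0.2192 = 3.079, i.e. n > 1.755.
The smallest integer satisfying this is n = 2.

n = 2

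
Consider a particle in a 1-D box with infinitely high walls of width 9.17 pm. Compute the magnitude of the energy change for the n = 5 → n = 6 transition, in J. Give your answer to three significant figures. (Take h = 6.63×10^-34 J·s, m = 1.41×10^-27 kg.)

|ΔE| = 5.10×10^-18 J

E_1 = h²/(8mL²) = 4.634×10^-19 J.
|ΔE| = |5² − 6²|·E_1 = 11·4.634×10^-19 J = 5.10×10^-18 J.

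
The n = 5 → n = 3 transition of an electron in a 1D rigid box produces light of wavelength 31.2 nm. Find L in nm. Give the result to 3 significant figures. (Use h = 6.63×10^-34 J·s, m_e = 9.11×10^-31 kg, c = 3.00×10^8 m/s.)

L = 0.389 nm

The photon carries ΔE = hc/λ = 6.63×10^-34·3.00×10^8/3.12×10^-8 m = 6.375×10^-18 J.
Since ΔE = (5² − 3²)E_1, E_1 = 3.984×10^-19 J, and L = h/√(8m_eE_1) = 3.89×10^-10 m = 0.389 nm.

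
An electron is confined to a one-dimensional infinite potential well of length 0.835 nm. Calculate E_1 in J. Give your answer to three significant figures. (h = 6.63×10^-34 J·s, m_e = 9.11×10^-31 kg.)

For an infinite well E_n = n²h²/(8m_eL²), so E_1 = h²/(8m_eL²) = (6.63×10^-34)²/(8·9.11×10^-31·(8.35×10^-10 m)²) = 8.651×10^-20 J.

E_1 = 8.65×10^-20 J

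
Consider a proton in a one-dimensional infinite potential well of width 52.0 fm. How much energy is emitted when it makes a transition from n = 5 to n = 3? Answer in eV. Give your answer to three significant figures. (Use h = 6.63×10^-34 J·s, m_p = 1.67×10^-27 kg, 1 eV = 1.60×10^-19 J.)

|ΔE| = 1.22×10^6 eV

E_1 = h²/(8m_pL²) = 1.217×10^-14 J.
|ΔE| = |5² − 3²|·E_1 = 16·1.217×10^-14 J = 1.947×10^-13 J = 1.22×10^6 eV.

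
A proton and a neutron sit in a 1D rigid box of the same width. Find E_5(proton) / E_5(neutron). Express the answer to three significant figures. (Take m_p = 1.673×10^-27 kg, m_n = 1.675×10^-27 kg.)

E_n ∝ 1/m at fixed n and L, so the ratio is m_n/m_p = 1.675×10^-27/1.673×10^-27 = 1.00.

1.00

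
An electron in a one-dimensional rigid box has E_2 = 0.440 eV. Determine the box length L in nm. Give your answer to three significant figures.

From E_n = n²h²/(8m_eL²), L = n·h/√(8m_eE_n).
E_2 = 0.440 eV = 7.049×10^-20 J, so L = 2·6.626×10^-34/√(8·9.109×10^-31·7.049×10^-20) = 1.85×10^-9 m = 1.85 nm.

L = 1.85 nm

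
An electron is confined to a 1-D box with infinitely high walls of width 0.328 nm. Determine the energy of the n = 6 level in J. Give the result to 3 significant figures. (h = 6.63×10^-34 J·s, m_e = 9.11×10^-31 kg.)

E_6 = 2.02×10^-17 J

For an infinite well E_n = n²h²/(8m_eL²), so E_1 = h²/(8m_eL²) = (6.63×10^-34)²/(8·9.11×10^-31·(3.28×10^-10 m)²) = 5.606×10^-19 J.
Then E_6 = 6²·E_1 = 36·5.606×10^-19 J = 2.02×10^-17 J.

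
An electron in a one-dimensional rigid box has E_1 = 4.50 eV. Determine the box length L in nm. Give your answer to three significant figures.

From E_n = n²h²/(8m_eL²), L = n·h/√(8m_eE_n).
E_1 = 4.50 eV = 7.209×10^-19 J, so L = 1·6.626×10^-34/√(8·9.109×10^-31·7.209×10^-19) = 2.89×10^-10 m = 0.289 nm.

L = 0.289 nm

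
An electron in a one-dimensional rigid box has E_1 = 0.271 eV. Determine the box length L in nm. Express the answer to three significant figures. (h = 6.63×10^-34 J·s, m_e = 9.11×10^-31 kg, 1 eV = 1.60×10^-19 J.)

From E_n = n²h²/(8m_eL²), L = n·h/√(8m_eE_n).
E_1 = 0.271 eV = 4.336×10^-20 J, so L = 1·6.63×10^-34/√(8·9.11×10^-31·4.336×10^-20) = 1.18×10^-9 m = 1.18 nm.

L = 1.18 nm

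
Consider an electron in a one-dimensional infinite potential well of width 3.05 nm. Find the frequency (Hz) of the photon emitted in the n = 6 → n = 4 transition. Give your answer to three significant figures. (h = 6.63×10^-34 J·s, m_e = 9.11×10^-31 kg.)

f = 1.96×10^14 Hz

E_1 = h²/(8m_eL²) = 6.484×10^-21 J and ΔE = (6² − 4²)E_1 = 1.297×10^-19 J.
f = ΔE/h = 1.297×10^-19/6.63×10^-34 = 1.96×10^14 Hz.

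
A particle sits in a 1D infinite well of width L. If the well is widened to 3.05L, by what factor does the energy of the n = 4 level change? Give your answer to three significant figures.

E_n ∝ 1/L², so the energy scales by 1/3.05² = 0.107.

0.107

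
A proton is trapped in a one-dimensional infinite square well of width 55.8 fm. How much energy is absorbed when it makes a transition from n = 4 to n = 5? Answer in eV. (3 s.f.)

E_1 = h²/(8m_pL²) = 1.054×10^-14 J.
|ΔE| = |4² − 5²|·E_1 = 9·1.054×10^-14 J = 9.486×10^-14 J = 5.92×10^5 eV.

|ΔE| = 5.92×10^5 eV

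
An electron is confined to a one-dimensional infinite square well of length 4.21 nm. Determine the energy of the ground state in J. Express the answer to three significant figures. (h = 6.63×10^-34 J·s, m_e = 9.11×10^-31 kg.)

E_1 = 3.40×10^-21 J

For an infinite well E_n = n²h²/(8m_eL²), so E_1 = h²/(8m_eL²) = (6.63×10^-34)²/(8·9.11×10^-31·(4.21×10^-9 m)²) = 3.403×10^-21 J.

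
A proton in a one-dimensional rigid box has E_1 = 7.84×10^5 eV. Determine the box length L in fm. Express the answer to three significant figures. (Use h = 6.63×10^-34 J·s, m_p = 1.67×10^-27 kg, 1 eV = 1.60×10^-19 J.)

L = 16.2 fm

From E_n = n²h²/(8m_pL²), L = n·h/√(8m_pE_n).
E_1 = 7.84×10^5 eV = 1.254×10^-13 J, so L = 1·6.63×10^-34/√(8·1.67×10^-27·1.254×10^-13) = 1.62×10^-14 m = 16.2 fm.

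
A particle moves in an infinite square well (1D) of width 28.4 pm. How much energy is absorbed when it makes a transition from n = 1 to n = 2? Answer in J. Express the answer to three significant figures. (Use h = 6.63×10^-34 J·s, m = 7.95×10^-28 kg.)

E_1 = h²/(8mL²) = 8.569×10^-20 J.
|ΔE| = |1² − 2²|·E_1 = 3·8.569×10^-20 J = 2.57×10^-19 J.

|ΔE| = 2.57×10^-19 J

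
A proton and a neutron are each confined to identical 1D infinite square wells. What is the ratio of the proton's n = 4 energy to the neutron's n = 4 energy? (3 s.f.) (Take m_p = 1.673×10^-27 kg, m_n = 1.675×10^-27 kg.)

1.00

E_n ∝ 1/m at fixed n and L, so the ratio is m_n/m_p = 1.675×10^-27/1.673×10^-27 = 1.00.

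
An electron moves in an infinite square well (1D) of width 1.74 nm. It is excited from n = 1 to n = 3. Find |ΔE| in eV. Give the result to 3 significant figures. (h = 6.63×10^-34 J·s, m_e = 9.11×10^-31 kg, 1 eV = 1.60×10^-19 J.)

|ΔE| = 0.996 eV

E_1 = h²/(8m_eL²) = 1.992×10^-20 J.
|ΔE| = |1² − 3²|·E_1 = 8·1.992×10^-20 J = 1.594×10^-19 J = 0.996 eV.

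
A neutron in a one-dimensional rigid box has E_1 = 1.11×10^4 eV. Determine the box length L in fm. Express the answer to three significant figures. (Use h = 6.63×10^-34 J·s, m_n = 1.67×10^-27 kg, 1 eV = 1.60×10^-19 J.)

From E_n = n²h²/(8m_nL²), L = n·h/√(8m_nE_n).
E_1 = 1.11×10^4 eV = 1.776×10^-15 J, so L = 1·6.63×10^-34/√(8·1.67×10^-27·1.776×10^-15) = 1.36×10^-13 m = 136 fm.

L = 136 fm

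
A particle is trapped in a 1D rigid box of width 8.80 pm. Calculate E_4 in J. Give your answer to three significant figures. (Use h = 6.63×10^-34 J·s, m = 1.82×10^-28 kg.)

E_4 = 6.24×10^-17 J

For an infinite well E_n = n²h²/(8mL²), so E_1 = h²/(8mL²) = (6.63×10^-34)²/(8·1.82×10^-28·(8.80×10^-12 m)²) = 3.899×10^-18 J.
Then E_4 = 4²·E_1 = 16·3.899×10^-18 J = 6.24×10^-17 J.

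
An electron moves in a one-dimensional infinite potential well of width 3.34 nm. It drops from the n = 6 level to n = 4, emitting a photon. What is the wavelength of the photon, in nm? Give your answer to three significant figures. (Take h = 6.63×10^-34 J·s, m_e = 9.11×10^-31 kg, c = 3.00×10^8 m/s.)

E_1 = h²/(8m_eL²) = 5.407×10^-21 J, so ΔE = (6² − 4²)E_1 = 1.081×10^-19 J.
λ = hc/ΔE = (6.63×10^-34·3.00×10^8)/1.081×10^-19 = 1.84×10^-6 m = 1.84×10^3 nm.

λ = 1.84×10^3 nm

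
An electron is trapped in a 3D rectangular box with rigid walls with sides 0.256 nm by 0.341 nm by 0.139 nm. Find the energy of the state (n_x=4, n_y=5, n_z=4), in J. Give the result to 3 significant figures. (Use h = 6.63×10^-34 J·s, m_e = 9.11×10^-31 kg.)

For a 3D rectangular well E = (h²/8m_e)·Σ n_i²/L_i² = (6.63×10^-34)²/(8·9.11×10^-31) · [4²/(0.256 nm)² + 5²/(0.341 nm)² + 4²/(0.139 nm)²].
Evaluating gives E = 7.76×10^-17 J.

E = 7.76×10^-17 J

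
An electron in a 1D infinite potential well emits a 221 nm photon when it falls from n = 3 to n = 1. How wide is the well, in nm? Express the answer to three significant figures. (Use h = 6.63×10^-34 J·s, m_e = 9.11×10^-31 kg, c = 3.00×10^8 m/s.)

The photon carries ΔE = hc/λ = 6.63×10^-34·3.00×10^8/2.21×10^-7 m = 9.000×10^-19 J.
Since ΔE = (3² − 1²)E_1, E_1 = 1.125×10^-19 J, and L = h/√(8m_eE_1) = 7.32×10^-10 m = 0.732 nm.

L = 0.732 nm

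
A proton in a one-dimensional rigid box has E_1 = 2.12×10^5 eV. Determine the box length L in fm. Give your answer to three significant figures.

From E_n = n²h²/(8m_pL²), L = n·h/√(8m_pE_n).
E_1 = 2.12×10^5 eV = 3.396×10^-14 J, so L = 1·6.626×10^-34/√(8·1.673×10^-27·3.396×10^-14) = 3.11×10^-14 m = 31.1 fm.

L = 31.1 fm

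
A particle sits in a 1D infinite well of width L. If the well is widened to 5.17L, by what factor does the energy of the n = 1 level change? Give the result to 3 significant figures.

E_n ∝ 1/L², so the energy scales by 1/5.17² = 0.0374.

0.0374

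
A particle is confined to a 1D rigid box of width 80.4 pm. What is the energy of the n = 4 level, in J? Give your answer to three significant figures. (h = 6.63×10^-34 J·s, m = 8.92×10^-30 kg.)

For an infinite well E_n = n²h²/(8mL²), so E_1 = h²/(8mL²) = (6.63×10^-34)²/(8·8.92×10^-30·(8.04×10^-11 m)²) = 9.529×10^-19 J.
Then E_4 = 4²·E_1 = 16·9.529×10^-19 J = 1.52×10^-17 J.

E_4 = 1.52×10^-17 J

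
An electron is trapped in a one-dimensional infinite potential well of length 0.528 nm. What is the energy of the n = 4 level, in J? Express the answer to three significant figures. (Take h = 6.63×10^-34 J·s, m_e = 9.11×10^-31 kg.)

E_4 = 3.46×10^-18 J

For an infinite well E_n = n²h²/(8m_eL²), so E_1 = h²/(8m_eL²) = (6.63×10^-34)²/(8·9.11×10^-31·(5.28×10^-10 m)²) = 2.163×10^-19 J.
Then E_4 = 4²·E_1 = 16·2.163×10^-19 J = 3.46×10^-18 J.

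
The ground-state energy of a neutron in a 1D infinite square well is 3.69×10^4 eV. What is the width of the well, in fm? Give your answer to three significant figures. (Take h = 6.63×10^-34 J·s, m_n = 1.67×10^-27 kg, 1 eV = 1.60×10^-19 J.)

From E_n = n²h²/(8m_nL²), L = n·h/√(8m_nE_n).
E_1 = 3.69×10^4 eV = 5.904×10^-15 J, so L = 1·6.63×10^-34/√(8·1.67×10^-27·5.904×10^-15) = 7.47×10^-14 m = 74.7 fm.

L = 74.7 fm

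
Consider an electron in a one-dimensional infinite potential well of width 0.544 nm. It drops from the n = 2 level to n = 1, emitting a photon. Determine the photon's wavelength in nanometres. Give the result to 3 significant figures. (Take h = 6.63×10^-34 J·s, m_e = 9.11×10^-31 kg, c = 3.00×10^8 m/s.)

λ = 325 nm

E_1 = h²/(8m_eL²) = 2.038×10^-19 J, so ΔE = (2² − 1²)E_1 = 6.114×10^-19 J.
λ = hc/ΔE = (6.63×10^-34·3.00×10^8)/6.114×10^-19 = 3.25×10^-7 m = 325 nm.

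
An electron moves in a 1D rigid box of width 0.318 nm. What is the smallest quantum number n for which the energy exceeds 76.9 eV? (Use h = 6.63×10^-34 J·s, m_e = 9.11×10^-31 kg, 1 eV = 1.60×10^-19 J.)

E_1 = h²/(8m_eL²) = 5.964×10^-19 J = 3.728 eV.
Need n² > 76.9/3.728 = 20.63, i.e. n > 4.542.
The smallest integer satisfying this is n = 5.

n = 5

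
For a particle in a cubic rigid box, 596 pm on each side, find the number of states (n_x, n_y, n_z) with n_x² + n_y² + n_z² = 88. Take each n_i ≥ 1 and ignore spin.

degeneracy = 3

The level has n_x² + n_y² + n_z² = 88. The ordered positive-integer solutions are (4, 6, 6), (6, 4, 6), (6, 6, 4).
That gives 3 states.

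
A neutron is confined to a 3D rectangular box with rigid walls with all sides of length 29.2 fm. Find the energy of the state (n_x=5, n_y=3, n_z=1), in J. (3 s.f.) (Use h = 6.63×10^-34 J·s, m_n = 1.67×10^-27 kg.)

For a 3D rectangular well E = (h²/8m_n)·Σ n_i²/L_i² = (6.63×10^-34)²/(8·1.67×10^-27) · [5²/(29.2 fm)² + 3²/(29.2 fm)² + 1²/(29.2 fm)²].
Evaluating gives E = 1.35×10^-12 J.

E = 1.35×10^-12 J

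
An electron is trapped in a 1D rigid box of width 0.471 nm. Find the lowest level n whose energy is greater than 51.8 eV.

E_1 = h²/(8m_eL²) = 2.716×10^-19 J = 1.695 eV.
Need n² > 51.8/1.695 = 30.56, i.e. n > 5.528.
The smallest integer satisfying this is n = 6.

n = 6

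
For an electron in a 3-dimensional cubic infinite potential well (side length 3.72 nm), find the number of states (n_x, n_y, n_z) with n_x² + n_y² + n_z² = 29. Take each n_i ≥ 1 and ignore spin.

degeneracy = 6

The level has n_x² + n_y² + n_z² = 29. The ordered positive-integer solutions are (2, 3, 4), (2, 4, 3), (3, 2, 4), (3, 4, 2), (4, 2, 3), (4, 3, 2).
That gives 6 states.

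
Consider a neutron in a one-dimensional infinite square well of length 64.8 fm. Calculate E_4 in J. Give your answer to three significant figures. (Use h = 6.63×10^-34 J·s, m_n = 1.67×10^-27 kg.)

E_4 = 1.25×10^-13 J

For an infinite well E_n = n²h²/(8m_nL²), so E_1 = h²/(8m_nL²) = (6.63×10^-34)²/(8·1.67×10^-27·(6.48×10^-14 m)²) = 7.836×10^-15 J.
Then E_4 = 4²·E_1 = 16·7.836×10^-15 J = 1.25×10^-13 J.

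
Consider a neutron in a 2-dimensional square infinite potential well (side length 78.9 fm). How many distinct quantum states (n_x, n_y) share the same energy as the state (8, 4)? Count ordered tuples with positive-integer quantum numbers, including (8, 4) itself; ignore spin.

The level has n_x² + n_y² = 80. The ordered positive-integer solutions are (4, 8), (8, 4).
That gives 2 states.

degeneracy = 2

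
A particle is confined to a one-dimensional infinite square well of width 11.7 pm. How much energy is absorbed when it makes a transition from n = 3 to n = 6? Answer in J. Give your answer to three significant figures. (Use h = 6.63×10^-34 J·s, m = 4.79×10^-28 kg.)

|ΔE| = 2.26×10^-17 J

E_1 = h²/(8mL²) = 8.380×10^-19 J.
|ΔE| = |3² − 6²|·E_1 = 27·8.380×10^-19 J = 2.26×10^-17 J.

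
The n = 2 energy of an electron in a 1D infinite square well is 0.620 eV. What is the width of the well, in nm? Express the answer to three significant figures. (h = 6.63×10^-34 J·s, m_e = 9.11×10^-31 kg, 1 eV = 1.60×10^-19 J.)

L = 1.56 nm

From E_n = n²h²/(8m_eL²), L = n·h/√(8m_eE_n).
E_2 = 0.620 eV = 9.920×10^-20 J, so L = 2·6.63×10^-34/√(8·9.11×10^-31·9.920×10^-20) = 1.56×10^-9 m = 1.56 nm.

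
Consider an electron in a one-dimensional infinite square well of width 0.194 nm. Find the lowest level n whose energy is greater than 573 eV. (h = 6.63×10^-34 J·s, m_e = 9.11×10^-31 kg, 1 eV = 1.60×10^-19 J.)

E_1 = h²/(8m_eL²) = 1.603×10^-18 J = 10.02 eV.
Need n² > 573/10.02 = 57.19, i.e. n > 7.562.
The smallest integer satisfying this is n = 8.

n = 8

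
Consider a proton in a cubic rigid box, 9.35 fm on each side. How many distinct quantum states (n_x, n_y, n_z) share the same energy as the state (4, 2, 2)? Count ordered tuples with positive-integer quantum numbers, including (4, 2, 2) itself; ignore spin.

The level has n_x² + n_y² + n_z² = 24. The ordered positive-integer solutions are (2, 2, 4), (2, 4, 2), (4, 2, 2).
That gives 3 states.

degeneracy = 3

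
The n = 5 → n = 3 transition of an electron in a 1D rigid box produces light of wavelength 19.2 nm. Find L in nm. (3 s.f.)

The photon carries ΔE = hc/λ = 6.626×10^-34·2.998×10^8/1.92×10^-8 m = 1.035×10^-17 J.
Since ΔE = (5² − 3²)E_1, E_1 = 6.469×10^-19 J, and L = h/√(8m_eE_1) = 3.05×10^-10 m = 0.305 nm.

L = 0.305 nm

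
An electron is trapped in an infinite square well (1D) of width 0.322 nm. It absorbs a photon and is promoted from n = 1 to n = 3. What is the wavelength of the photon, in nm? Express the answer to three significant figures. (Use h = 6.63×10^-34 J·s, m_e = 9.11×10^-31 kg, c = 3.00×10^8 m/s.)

E_1 = h²/(8m_eL²) = 5.817×10^-19 J, so ΔE = (3² − 1²)E_1 = 4.654×10^-18 J.
λ = hc/ΔE = (6.63×10^-34·3.00×10^8)/4.654×10^-18 = 4.27×10^-8 m = 42.7 nm.

λ = 42.7 nm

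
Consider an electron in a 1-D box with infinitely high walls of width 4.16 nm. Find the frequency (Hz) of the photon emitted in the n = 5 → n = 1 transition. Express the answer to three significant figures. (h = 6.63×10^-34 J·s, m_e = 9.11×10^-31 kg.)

E_1 = h²/(8m_eL²) = 3.485×10^-21 J and ΔE = (5² − 1²)E_1 = 8.364×10^-20 J.
f = ΔE/h = 8.364×10^-20/6.63×10^-34 = 1.26×10^14 Hz.

f = 1.26×10^14 Hz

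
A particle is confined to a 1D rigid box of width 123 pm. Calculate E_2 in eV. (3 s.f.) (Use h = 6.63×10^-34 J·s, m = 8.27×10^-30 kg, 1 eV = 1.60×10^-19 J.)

E_2 = 11.0 eV

For an infinite well E_n = n²h²/(8mL²), so E_1 = h²/(8mL²) = (6.63×10^-34)²/(8·8.27×10^-30·(1.23×10^-10 m)²) = 4.392×10^-19 J.
Then E_2 = 2²·E_1 = 4·4.392×10^-19 J = 1.757×10^-18 J.
Converting, E_2 = 1.757×10^-18 J / (1.60×10^-19 J/eV) = 11.0 eV.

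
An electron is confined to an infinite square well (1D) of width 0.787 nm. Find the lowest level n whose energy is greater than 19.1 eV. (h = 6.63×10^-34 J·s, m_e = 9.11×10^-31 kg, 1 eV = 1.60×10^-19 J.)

E_1 = h²/(8m_eL²) = 9.738×10^-20 J = 0.6086 eV.
Need n² > 19.1/0.6086 = 31.38, i.e. n > 5.602.
The smallest integer satisfying this is n = 6.

n = 6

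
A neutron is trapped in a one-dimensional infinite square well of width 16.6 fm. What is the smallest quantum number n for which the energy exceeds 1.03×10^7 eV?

E_1 = h²/(8m_nL²) = 1.189×10^-13 J = 7.422×10^5 eV.
Need n² > 1.03×10^7/7.422×10^5 = 13.88, i.e. n > 3.726.
The smallest integer satisfying this is n = 4.

n = 4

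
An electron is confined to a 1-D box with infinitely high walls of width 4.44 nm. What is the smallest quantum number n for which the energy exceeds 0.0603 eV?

n = 2

E_1 = h²/(8m_eL²) = 3.056×10^-21 J = 0.01908 eV.
Need n² > 0.0603/0.01908 = 3.160, i.e. n > 1.778.
The smallest integer satisfying this is n = 2.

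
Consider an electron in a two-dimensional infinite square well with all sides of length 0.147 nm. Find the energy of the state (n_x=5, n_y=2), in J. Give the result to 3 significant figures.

E = 8.09×10^-17 J

For a 2D rectangular well E = (h²/8m_e)·Σ n_i²/L_i² = (6.626×10^-34)²/(8·9.109×10^-31) · [5²/(0.147 nm)² + 2²/(0.147 nm)²].
Evaluating gives E = 8.09×10^-17 J.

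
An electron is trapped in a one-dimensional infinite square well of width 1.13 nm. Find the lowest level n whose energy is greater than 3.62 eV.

n = 4

E_1 = h²/(8m_eL²) = 4.718×10^-20 J = 0.2945 eV.
Need n² > 3.62/0.2945 = 12.29, i.e. n > 3.506.
The smallest integer satisfying this is n = 4.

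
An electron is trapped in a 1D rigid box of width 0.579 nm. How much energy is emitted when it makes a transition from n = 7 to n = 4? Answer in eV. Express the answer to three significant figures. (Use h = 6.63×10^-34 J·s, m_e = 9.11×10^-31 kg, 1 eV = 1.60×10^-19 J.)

|ΔE| = 37.1 eV

E_1 = h²/(8m_eL²) = 1.799×10^-19 J.
|ΔE| = |7² − 4²|·E_1 = 33·1.799×10^-19 J = 5.937×10^-18 J = 37.1 eV.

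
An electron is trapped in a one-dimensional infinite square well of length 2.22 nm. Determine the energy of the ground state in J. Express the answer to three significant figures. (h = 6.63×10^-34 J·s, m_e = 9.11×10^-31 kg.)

For an infinite well E_n = n²h²/(8m_eL²), so E_1 = h²/(8m_eL²) = (6.63×10^-34)²/(8·9.11×10^-31·(2.22×10^-9 m)²) = 1.224×10^-20 J.

E_1 = 1.22×10^-20 J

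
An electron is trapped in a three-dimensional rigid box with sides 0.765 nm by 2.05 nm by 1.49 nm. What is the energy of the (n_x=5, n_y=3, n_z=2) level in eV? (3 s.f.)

For a 3D rectangular well E = (h²/8m_e)·Σ n_i²/L_i² = (6.626×10^-34)²/(8·9.109×10^-31) · [5²/(0.765 nm)² + 3²/(2.05 nm)² + 2²/(1.49 nm)²].
Evaluating gives E = 2.811×10^-18 J = 17.5 eV.

E = 17.5 eV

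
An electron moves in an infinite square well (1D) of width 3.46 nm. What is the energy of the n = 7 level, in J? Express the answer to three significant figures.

E_7 = 2.47×10^-19 J

For an infinite well E_n = n²h²/(8m_eL²), so E_1 = h²/(8m_eL²) = (6.626×10^-34)²/(8·9.109×10^-31·(3.46×10^-9 m)²) = 5.033×10^-21 J.
Then E_7 = 7²·E_1 = 49·5.033×10^-21 J = 2.47×10^-19 J.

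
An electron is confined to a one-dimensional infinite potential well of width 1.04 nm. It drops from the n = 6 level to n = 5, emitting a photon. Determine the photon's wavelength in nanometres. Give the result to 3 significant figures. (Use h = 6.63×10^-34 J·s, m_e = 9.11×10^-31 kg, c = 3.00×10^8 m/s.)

λ = 324 nm

E_1 = h²/(8m_eL²) = 5.576×10^-20 J, so ΔE = (6² − 5²)E_1 = 6.134×10^-19 J.
λ = hc/ΔE = (6.63×10^-34·3.00×10^8)/6.134×10^-19 = 3.24×10^-7 m = 324 nm.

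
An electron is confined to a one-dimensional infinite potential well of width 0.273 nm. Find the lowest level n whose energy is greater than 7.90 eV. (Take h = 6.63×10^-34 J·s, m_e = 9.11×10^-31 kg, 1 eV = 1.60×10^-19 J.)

E_1 = h²/(8m_eL²) = 8.093×10^-19 J = 5.058 eV.
Need n² > 7.90/5.058 = 1.562, i.e. n > 1.250.
The smallest integer satisfying this is n = 2.

n = 2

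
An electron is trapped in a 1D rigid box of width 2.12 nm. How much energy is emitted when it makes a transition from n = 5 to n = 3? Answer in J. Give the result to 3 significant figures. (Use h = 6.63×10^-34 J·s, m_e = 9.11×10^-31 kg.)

|ΔE| = 2.15×10^-19 J

E_1 = h²/(8m_eL²) = 1.342×10^-20 J.
|ΔE| = |5² − 3²|·E_1 = 16·1.342×10^-20 J = 2.15×10^-19 J.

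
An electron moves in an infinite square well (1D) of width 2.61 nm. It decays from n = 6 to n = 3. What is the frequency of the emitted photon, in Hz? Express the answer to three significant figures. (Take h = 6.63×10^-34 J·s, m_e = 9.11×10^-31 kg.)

f = 3.61×10^14 Hz

E_1 = h²/(8m_eL²) = 8.854×10^-21 J and ΔE = (6² − 3²)E_1 = 2.391×10^-19 J.
f = ΔE/h = 2.391×10^-19/6.63×10^-34 = 3.61×10^14 Hz.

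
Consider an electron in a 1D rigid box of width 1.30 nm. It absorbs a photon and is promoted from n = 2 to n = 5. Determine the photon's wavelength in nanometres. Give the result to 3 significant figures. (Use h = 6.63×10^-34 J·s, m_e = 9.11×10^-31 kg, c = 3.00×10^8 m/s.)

λ = 265 nm

E_1 = h²/(8m_eL²) = 3.569×10^-20 J, so ΔE = (5² − 2²)E_1 = 7.495×10^-19 J.
λ = hc/ΔE = (6.63×10^-34·3.00×10^8)/7.495×10^-19 = 2.65×10^-7 m = 265 nm.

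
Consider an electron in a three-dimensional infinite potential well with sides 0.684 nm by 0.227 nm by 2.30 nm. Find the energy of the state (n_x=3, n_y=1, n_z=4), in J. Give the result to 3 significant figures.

E = 2.51×10^-18 J

For a 3D rectangular well E = (h²/8m_e)·Σ n_i²/L_i² = (6.626×10^-34)²/(8·9.109×10^-31) · [3²/(0.684 nm)² + 1²/(0.227 nm)² + 4²/(2.30 nm)²].
Evaluating gives E = 2.51×10^-18 J.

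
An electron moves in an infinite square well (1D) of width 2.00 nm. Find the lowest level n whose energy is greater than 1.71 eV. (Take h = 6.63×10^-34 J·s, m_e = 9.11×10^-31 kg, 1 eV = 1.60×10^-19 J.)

n = 5

E_1 = h²/(8m_eL²) = 1.508×10^-20 J = 0.09425 eV.
Need n² > 1.71/0.09425 = 18.14, i.e. n > 4.259.
The smallest integer satisfying this is n = 5.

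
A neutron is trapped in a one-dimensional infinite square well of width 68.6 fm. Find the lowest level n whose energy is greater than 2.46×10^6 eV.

E_1 = h²/(8m_nL²) = 6.962×10^-15 J = 4.346×10^4 eV.
Need n² > 2.46×10^6/4.346×10^4 = 56.60, i.e. n > 7.523.
The smallest integer satisfying this is n = 8.

n = 8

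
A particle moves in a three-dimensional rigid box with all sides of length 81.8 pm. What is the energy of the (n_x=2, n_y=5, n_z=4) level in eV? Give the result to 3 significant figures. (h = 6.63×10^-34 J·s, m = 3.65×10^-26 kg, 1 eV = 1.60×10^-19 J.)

E = 0.0633 eV

For a 3D rectangular well E = (h²/8m)·Σ n_i²/L_i² = (6.63×10^-34)²/(8·3.65×10^-26) · [2²/(81.8 pm)² + 5²/(81.8 pm)² + 4²/(81.8 pm)²].
Evaluating gives E = 1.012×10^-20 J = 0.0633 eV.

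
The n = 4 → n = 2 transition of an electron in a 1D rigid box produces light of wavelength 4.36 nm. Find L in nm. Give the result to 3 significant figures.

The photon carries ΔE = hc/λ = 6.626×10^-34·2.998×10^8/4.36×10^-9 m = 4.556×10^-17 J.
Since ΔE = (4² − 2²)E_1, E_1 = 3.797×10^-18 J, and L = h/√(8m_eE_1) = 1.26×10^-10 m = 0.126 nm.

L = 0.126 nm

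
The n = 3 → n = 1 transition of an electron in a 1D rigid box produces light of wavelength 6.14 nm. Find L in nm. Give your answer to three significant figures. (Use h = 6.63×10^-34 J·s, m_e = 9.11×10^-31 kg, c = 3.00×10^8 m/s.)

L = 0.122 nm

The photon carries ΔE = hc/λ = 6.63×10^-34·3.00×10^8/6.14×10^-9 m = 3.239×10^-17 J.
Since ΔE = (3² − 1²)E_1, E_1 = 4.049×10^-18 J, and L = h/√(8m_eE_1) = 1.22×10^-10 m = 0.122 nm.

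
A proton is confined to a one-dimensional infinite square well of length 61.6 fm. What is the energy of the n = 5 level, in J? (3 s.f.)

For an infinite well E_n = n²h²/(8m_pL²), so E_1 = h²/(8m_pL²) = (6.626×10^-34)²/(8·1.673×10^-27·(6.16×10^-14 m)²) = 8.645×10^-15 J.
Then E_5 = 5²·E_1 = 25·8.645×10^-15 J = 2.16×10^-13 J.

E_5 = 2.16×10^-13 J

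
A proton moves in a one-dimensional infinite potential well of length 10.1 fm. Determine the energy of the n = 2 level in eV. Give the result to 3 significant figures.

For an infinite well E_n = n²h²/(8m_pL²), so E_1 = h²/(8m_pL²) = (6.626×10^-34)²/(8·1.673×10^-27·(1.01×10^-14 m)²) = 3.216×10^-13 J.
Then E_2 = 2²·E_1 = 4·3.216×10^-13 J = 1.286×10^-12 J.
Converting, E_2 = 1.286×10^-12 J / (1.602×10^-19 J/eV) = 8.03×10^6 eV.

E_2 = 8.03×10^6 eV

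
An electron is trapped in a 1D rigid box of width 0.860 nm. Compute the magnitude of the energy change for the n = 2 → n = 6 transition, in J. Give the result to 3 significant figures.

|ΔE| = 2.61×10^-18 J

E_1 = h²/(8m_eL²) = 8.146×10^-20 J.
|ΔE| = |2² − 6²|·E_1 = 32·8.146×10^-20 J = 2.61×10^-18 J.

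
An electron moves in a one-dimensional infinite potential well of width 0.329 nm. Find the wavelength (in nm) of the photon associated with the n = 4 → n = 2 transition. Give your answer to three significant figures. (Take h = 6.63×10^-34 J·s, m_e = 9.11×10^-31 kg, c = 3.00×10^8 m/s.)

λ = 29.7 nm

E_1 = h²/(8m_eL²) = 5.572×10^-19 J, so ΔE = (4² − 2²)E_1 = 6.686×10^-18 J.
λ = hc/ΔE = (6.63×10^-34·3.00×10^8)/6.686×10^-18 = 2.97×10^-8 m = 29.7 nm.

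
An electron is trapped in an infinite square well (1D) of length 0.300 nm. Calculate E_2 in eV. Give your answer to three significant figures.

E_2 = 16.7 eV

For an infinite well E_n = n²h²/(8m_eL²), so E_1 = h²/(8m_eL²) = (6.626×10^-34)²/(8·9.109×10^-31·(3.00×10^-10 m)²) = 6.694×10^-19 J.
Then E_2 = 2²·E_1 = 4·6.694×10^-19 J = 2.678×10^-18 J.
Converting, E_2 = 2.678×10^-18 J / (1.602×10^-19 J/eV) = 16.7 eV.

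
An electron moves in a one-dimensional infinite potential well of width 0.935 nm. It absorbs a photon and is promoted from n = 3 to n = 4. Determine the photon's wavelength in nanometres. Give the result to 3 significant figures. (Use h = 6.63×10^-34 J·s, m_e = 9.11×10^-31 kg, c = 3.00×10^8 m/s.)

E_1 = h²/(8m_eL²) = 6.899×10^-20 J, so ΔE = (4² − 3²)E_1 = 4.829×10^-19 J.
λ = hc/ΔE = (6.63×10^-34·3.00×10^8)/4.829×10^-19 = 4.12×10^-7 m = 412 nm.

λ = 412 nm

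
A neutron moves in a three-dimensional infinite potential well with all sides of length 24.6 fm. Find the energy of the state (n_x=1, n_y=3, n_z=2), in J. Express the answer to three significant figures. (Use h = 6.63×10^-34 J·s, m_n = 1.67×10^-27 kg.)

E = 7.61×10^-13 J

For a 3D rectangular well E = (h²/8m_n)·Σ n_i²/L_i² = (6.63×10^-34)²/(8·1.67×10^-27) · [1²/(24.6 fm)² + 3²/(24.6 fm)² + 2²/(24.6 fm)²].
Evaluating gives E = 7.61×10^-13 J.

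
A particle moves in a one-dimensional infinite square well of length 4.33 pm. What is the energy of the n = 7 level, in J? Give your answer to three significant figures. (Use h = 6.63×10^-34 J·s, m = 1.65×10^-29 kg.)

E_7 = 8.70×10^-15 J

For an infinite well E_n = n²h²/(8mL²), so E_1 = h²/(8mL²) = (6.63×10^-34)²/(8·1.65×10^-29·(4.33×10^-12 m)²) = 1.776×10^-16 J.
Then E_7 = 7²·E_1 = 49·1.776×10^-16 J = 8.70×10^-15 J.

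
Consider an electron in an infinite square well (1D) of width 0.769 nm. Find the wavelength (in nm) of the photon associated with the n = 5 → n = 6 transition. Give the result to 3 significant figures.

E_1 = h²/(8m_eL²) = 1.019×10^-19 J, so ΔE = (6² − 5²)E_1 = 1.121×10^-18 J.
λ = hc/ΔE = (6.626×10^-34·2.998×10^8)/1.121×10^-18 = 1.77×10^-7 m = 177 nm.

λ = 177 nm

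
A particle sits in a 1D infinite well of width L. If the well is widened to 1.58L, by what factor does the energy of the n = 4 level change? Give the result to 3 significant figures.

E_n ∝ 1/L², so the energy scales by 1/1.58² = 0.401.

0.401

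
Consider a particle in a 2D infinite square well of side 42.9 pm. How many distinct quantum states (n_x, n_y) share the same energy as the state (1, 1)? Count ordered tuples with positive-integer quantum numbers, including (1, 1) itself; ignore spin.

The level has n_x² + n_y² = 2. The ordered positive-integer solutions are (1, 1).
That gives 1 state.

degeneracy = 1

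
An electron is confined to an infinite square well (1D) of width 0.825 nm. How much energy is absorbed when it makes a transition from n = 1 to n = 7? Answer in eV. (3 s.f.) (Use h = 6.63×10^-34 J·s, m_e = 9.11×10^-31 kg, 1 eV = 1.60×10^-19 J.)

|ΔE| = 26.6 eV

E_1 = h²/(8m_eL²) = 8.862×10^-20 J.
|ΔE| = |1² − 7²|·E_1 = 48·8.862×10^-20 J = 4.254×10^-18 J = 26.6 eV.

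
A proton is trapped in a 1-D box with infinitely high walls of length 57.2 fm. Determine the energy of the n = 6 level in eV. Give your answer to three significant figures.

E_6 = 2.25×10^6 eV

For an infinite well E_n = n²h²/(8m_pL²), so E_1 = h²/(8m_pL²) = (6.626×10^-34)²/(8·1.673×10^-27·(5.72×10^-14 m)²) = 1.003×10^-14 J.
Then E_6 = 6²·E_1 = 36·1.003×10^-14 J = 3.611×10^-13 J.
Converting, E_6 = 3.611×10^-13 J / (1.602×10^-19 J/eV) = 2.25×10^6 eV.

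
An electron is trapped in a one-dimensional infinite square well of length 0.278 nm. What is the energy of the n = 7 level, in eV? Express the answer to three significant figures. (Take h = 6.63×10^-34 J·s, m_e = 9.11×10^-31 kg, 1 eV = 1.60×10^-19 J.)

For an infinite well E_n = n²h²/(8m_eL²), so E_1 = h²/(8m_eL²) = (6.63×10^-34)²/(8·9.11×10^-31·(2.78×10^-10 m)²) = 7.804×10^-19 J.
Then E_7 = 7²·E_1 = 49·7.804×10^-19 J = 3.824×10^-17 J.
Converting, E_7 = 3.824×10^-17 J / (1.60×10^-19 J/eV) = 239 eV.

E_7 = 239 eV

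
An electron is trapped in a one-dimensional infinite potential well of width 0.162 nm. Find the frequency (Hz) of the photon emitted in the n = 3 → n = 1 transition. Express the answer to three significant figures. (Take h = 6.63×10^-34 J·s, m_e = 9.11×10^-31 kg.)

E_1 = h²/(8m_eL²) = 2.298×10^-18 J and ΔE = (3² − 1²)E_1 = 1.838×10^-17 J.
f = ΔE/h = 1.838×10^-17/6.63×10^-34 = 2.77×10^16 Hz.

f = 2.77×10^16 Hz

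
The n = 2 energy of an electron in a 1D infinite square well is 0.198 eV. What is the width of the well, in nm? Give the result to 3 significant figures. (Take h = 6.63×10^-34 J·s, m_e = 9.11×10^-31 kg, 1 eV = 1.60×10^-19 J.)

From E_n = n²h²/(8m_eL²), L = n·h/√(8m_eE_n).
E_2 = 0.198 eV = 3.168×10^-20 J, so L = 2·6.63×10^-34/√(8·9.11×10^-31·3.168×10^-20) = 2.76×10^-9 m = 2.76 nm.

L = 2.76 nm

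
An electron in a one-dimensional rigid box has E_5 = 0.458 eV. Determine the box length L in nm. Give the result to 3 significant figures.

L = 4.53 nm

From E_n = n²h²/(8m_eL²), L = n·h/√(8m_eE_n).
E_5 = 0.458 eV = 7.337×10^-20 J, so L = 5·6.626×10^-34/√(8·9.109×10^-31·7.337×10^-20) = 4.53×10^-9 m = 4.53 nm.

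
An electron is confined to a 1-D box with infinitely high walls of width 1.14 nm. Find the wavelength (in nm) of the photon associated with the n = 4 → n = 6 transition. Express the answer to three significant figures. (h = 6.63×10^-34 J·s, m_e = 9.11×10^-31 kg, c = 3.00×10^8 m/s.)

E_1 = h²/(8m_eL²) = 4.641×10^-20 J, so ΔE = (6² − 4²)E_1 = 9.282×10^-19 J.
λ = hc/ΔE = (6.63×10^-34·3.00×10^8)/9.282×10^-19 = 2.14×10^-7 m = 214 nm.

λ = 214 nm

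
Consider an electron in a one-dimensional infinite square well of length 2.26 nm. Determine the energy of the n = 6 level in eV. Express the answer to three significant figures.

E_6 = 2.65 eV

For an infinite well E_n = n²h²/(8m_eL²), so E_1 = h²/(8m_eL²) = (6.626×10^-34)²/(8·9.109×10^-31·(2.26×10^-9 m)²) = 1.180×10^-20 J.
Then E_6 = 6²·E_1 = 36·1.180×10^-20 J = 4.248×10^-19 J.
Converting, E_6 = 4.248×10^-19 J / (1.602×10^-19 J/eV) = 2.65 eV.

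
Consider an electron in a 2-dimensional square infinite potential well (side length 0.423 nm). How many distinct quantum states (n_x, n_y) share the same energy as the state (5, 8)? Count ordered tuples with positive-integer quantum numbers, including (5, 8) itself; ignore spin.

degeneracy = 2

The level has n_x² + n_y² = 89. The ordered positive-integer solutions are (5, 8), (8, 5).
That gives 2 states.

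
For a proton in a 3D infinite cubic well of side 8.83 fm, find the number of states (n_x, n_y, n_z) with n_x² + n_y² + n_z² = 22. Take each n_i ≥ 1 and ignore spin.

degeneracy = 3

The level has n_x² + n_y² + n_z² = 22. The ordered positive-integer solutions are (2, 3, 3), (3, 2, 3), (3, 3, 2).
That gives 3 states.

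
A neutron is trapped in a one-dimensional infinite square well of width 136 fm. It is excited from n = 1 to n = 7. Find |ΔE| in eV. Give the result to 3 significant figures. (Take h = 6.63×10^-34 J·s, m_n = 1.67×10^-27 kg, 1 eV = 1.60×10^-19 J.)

E_1 = h²/(8m_nL²) = 1.779×10^-15 J.
|ΔE| = |1² − 7²|·E_1 = 48·1.779×10^-15 J = 8.539×10^-14 J = 5.34×10^5 eV.

|ΔE| = 5.34×10^5 eV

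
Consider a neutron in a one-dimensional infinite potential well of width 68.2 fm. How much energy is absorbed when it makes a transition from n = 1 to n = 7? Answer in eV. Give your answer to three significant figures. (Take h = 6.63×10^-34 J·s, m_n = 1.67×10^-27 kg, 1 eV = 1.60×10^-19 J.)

|ΔE| = 2.12×10^6 eV

E_1 = h²/(8m_nL²) = 7.074×10^-15 J.
|ΔE| = |1² − 7²|·E_1 = 48·7.074×10^-15 J = 3.396×10^-13 J = 2.12×10^6 eV.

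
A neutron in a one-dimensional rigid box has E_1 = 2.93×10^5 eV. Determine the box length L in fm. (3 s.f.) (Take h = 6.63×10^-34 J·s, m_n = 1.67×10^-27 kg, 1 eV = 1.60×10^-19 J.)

From E_n = n²h²/(8m_nL²), L = n·h/√(8m_nE_n).
E_1 = 2.93×10^5 eV = 4.688×10^-14 J, so L = 1·6.63×10^-34/√(8·1.67×10^-27·4.688×10^-14) = 2.65×10^-14 m = 26.5 fm.

L = 26.5 fm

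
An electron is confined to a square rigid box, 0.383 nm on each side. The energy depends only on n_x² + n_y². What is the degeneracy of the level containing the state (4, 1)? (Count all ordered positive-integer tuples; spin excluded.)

The level has n_x² + n_y² = 17. The ordered positive-integer solutions are (1, 4), (4, 1).
That gives 2 states.

degeneracy = 2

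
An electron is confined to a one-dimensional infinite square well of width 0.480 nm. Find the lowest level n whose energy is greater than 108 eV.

n = 9

E_1 = h²/(8m_eL²) = 2.615×10^-19 J = 1.632 eV.
Need n² > 108/1.632 = 66.18, i.e. n > 8.135.
The smallest integer satisfying this is n = 9.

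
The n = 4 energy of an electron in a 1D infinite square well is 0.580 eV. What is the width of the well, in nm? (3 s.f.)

L = 3.22 nm

From E_n = n²h²/(8m_eL²), L = n·h/√(8m_eE_n).
E_4 = 0.580 eV = 9.292×10^-20 J, so L = 4·6.626×10^-34/√(8·9.109×10^-31·9.292×10^-20) = 3.22×10^-9 m = 3.22 nm.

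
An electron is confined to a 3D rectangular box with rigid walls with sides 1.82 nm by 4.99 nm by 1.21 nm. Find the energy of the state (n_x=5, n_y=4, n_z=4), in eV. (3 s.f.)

E = 7.19 eV

For a 3D rectangular well E = (h²/8m_e)·Σ n_i²/L_i² = (6.626×10^-34)²/(8·9.109×10^-31) · [5²/(1.82 nm)² + 4²/(4.99 nm)² + 4²/(1.21 nm)²].
Evaluating gives E = 1.152×10^-18 J = 7.19 eV.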